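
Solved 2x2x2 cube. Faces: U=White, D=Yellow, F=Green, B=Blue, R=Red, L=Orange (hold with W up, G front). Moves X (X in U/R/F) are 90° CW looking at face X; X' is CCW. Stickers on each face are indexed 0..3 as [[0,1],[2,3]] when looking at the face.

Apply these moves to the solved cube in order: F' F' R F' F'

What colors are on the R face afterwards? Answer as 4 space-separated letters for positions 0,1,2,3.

Answer: R O R R

Derivation:
After move 1 (F'): F=GGGG U=WWRR R=YRYR D=OOYY L=OWOW
After move 2 (F'): F=GGGG U=WWYY R=OROR D=WWYY L=OROR
After move 3 (R): R=OORR U=WGYG F=GWGY D=WBYB B=YBWB
After move 4 (F'): F=WYGG U=WGOR R=BOWR D=RRYB L=OGOY
After move 5 (F'): F=YGWG U=WGBW R=RORR D=GYYB L=OROO
Query: R face = RORR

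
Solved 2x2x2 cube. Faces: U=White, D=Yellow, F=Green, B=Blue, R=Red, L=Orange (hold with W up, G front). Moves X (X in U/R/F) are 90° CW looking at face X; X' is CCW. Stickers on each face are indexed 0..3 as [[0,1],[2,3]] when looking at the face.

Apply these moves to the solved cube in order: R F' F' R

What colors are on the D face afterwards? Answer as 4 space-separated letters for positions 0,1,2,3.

Answer: G W Y W

Derivation:
After move 1 (R): R=RRRR U=WGWG F=GYGY D=YBYB B=WBWB
After move 2 (F'): F=YYGG U=WGRR R=BRYR D=OOYB L=OGOW
After move 3 (F'): F=YGYG U=WGBY R=OROR D=GWYB L=OROR
After move 4 (R): R=OORR U=WGBG F=YWYB D=GWYW B=YBGB
Query: D face = GWYW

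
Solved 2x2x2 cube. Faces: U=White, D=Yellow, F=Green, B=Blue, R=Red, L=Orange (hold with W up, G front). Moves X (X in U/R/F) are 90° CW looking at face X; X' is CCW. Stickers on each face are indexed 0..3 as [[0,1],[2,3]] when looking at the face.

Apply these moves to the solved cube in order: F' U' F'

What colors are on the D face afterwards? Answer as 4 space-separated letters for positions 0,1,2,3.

Answer: B W Y Y

Derivation:
After move 1 (F'): F=GGGG U=WWRR R=YRYR D=OOYY L=OWOW
After move 2 (U'): U=WRWR F=OWGG R=GGYR B=YRBB L=BBOW
After move 3 (F'): F=WGOG U=WRGY R=OGOR D=BWYY L=BROW
Query: D face = BWYY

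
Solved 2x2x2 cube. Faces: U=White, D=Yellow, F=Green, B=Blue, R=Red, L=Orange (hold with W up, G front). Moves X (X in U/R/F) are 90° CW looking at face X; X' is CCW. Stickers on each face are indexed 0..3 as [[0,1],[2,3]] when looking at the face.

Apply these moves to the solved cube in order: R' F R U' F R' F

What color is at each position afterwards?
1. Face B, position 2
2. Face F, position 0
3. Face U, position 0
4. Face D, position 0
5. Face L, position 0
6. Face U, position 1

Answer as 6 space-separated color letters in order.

Answer: G G G W O B

Derivation:
After move 1 (R'): R=RRRR U=WBWB F=GWGW D=YGYG B=YBYB
After move 2 (F): F=GGWW U=WBOO R=WRBR D=RRYG L=OYOG
After move 3 (R): R=BWRR U=WGOW F=GRWG D=RYYY B=OBBB
After move 4 (U'): U=GWWO F=OYWG R=GRRR B=BWBB L=OBOG
After move 5 (F): F=WOGY U=GWGB R=WROR D=RGYY L=OROY
After move 6 (R'): R=RRWO U=GBGB F=WWGB D=ROYY B=YWGB
After move 7 (F): F=GWBW U=GBYR R=GRBO D=WRYY L=OROO
Query 1: B[2] = G
Query 2: F[0] = G
Query 3: U[0] = G
Query 4: D[0] = W
Query 5: L[0] = O
Query 6: U[1] = B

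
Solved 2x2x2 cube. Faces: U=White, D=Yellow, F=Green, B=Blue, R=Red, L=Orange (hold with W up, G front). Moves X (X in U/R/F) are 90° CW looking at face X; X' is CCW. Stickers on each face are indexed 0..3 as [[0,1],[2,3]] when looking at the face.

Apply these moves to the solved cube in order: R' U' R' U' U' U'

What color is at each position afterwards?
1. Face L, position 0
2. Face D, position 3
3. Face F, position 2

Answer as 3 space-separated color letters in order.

Answer: O W G

Derivation:
After move 1 (R'): R=RRRR U=WBWB F=GWGW D=YGYG B=YBYB
After move 2 (U'): U=BBWW F=OOGW R=GWRR B=RRYB L=YBOO
After move 3 (R'): R=WRGR U=BYWR F=OBGW D=YOYW B=GRGB
After move 4 (U'): U=YRBW F=YBGW R=OBGR B=WRGB L=GROO
After move 5 (U'): U=RWYB F=GRGW R=YBGR B=OBGB L=WROO
After move 6 (U'): U=WBRY F=WRGW R=GRGR B=YBGB L=OBOO
Query 1: L[0] = O
Query 2: D[3] = W
Query 3: F[2] = G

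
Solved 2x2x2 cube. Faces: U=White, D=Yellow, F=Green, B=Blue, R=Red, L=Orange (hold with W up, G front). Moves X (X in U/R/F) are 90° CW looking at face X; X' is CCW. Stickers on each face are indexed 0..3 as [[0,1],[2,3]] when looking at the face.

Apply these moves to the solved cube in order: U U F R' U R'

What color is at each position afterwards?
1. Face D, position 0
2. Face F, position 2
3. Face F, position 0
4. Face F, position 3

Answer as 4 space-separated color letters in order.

After move 1 (U): U=WWWW F=RRGG R=BBRR B=OOBB L=GGOO
After move 2 (U): U=WWWW F=BBGG R=OORR B=GGBB L=RROO
After move 3 (F): F=GBGB U=WWOR R=WOWR D=ROYY L=RYOY
After move 4 (R'): R=ORWW U=WBOG F=GWGR D=RBYB B=YGOB
After move 5 (U): U=OWGB F=ORGR R=YGWW B=RYOB L=GWOY
After move 6 (R'): R=GWYW U=OOGR F=OWGB D=RRYR B=BYBB
Query 1: D[0] = R
Query 2: F[2] = G
Query 3: F[0] = O
Query 4: F[3] = B

Answer: R G O B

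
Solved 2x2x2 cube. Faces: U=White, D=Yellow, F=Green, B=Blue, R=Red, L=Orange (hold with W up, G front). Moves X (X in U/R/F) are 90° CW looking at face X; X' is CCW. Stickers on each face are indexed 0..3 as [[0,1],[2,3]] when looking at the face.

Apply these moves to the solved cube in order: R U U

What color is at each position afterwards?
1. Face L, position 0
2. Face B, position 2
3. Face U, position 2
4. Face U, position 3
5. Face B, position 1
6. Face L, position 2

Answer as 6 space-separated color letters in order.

Answer: R W G W Y O

Derivation:
After move 1 (R): R=RRRR U=WGWG F=GYGY D=YBYB B=WBWB
After move 2 (U): U=WWGG F=RRGY R=WBRR B=OOWB L=GYOO
After move 3 (U): U=GWGW F=WBGY R=OORR B=GYWB L=RROO
Query 1: L[0] = R
Query 2: B[2] = W
Query 3: U[2] = G
Query 4: U[3] = W
Query 5: B[1] = Y
Query 6: L[2] = O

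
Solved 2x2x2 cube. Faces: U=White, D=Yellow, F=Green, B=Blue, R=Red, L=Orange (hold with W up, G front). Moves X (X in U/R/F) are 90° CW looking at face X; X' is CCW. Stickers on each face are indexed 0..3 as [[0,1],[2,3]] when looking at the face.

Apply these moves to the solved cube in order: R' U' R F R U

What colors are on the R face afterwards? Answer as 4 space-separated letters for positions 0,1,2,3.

After move 1 (R'): R=RRRR U=WBWB F=GWGW D=YGYG B=YBYB
After move 2 (U'): U=BBWW F=OOGW R=GWRR B=RRYB L=YBOO
After move 3 (R): R=RGRW U=BOWW F=OGGG D=YYYR B=WRBB
After move 4 (F): F=GOGG U=BOOB R=WGWW D=RRYR L=YYOY
After move 5 (R): R=WWWG U=BOOG F=GRGR D=RBYW B=BROB
After move 6 (U): U=OBGO F=WWGR R=BRWG B=YYOB L=GROY
Query: R face = BRWG

Answer: B R W G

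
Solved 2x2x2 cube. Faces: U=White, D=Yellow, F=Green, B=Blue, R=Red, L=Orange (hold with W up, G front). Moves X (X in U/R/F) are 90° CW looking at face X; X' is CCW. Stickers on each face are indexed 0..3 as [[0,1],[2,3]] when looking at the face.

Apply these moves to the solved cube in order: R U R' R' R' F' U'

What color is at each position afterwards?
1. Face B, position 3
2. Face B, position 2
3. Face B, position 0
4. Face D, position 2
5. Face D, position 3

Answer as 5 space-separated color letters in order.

Answer: B W W Y O

Derivation:
After move 1 (R): R=RRRR U=WGWG F=GYGY D=YBYB B=WBWB
After move 2 (U): U=WWGG F=RRGY R=WBRR B=OOWB L=GYOO
After move 3 (R'): R=BRWR U=WWGO F=RWGG D=YRYY B=BOBB
After move 4 (R'): R=RRBW U=WBGB F=RWGO D=YWYG B=YORB
After move 5 (R'): R=RWRB U=WRGY F=RBGB D=YWYO B=GOWB
After move 6 (F'): F=BBRG U=WRRR R=WWYB D=YOYO L=GYOG
After move 7 (U'): U=RRWR F=GYRG R=BBYB B=WWWB L=GOOG
Query 1: B[3] = B
Query 2: B[2] = W
Query 3: B[0] = W
Query 4: D[2] = Y
Query 5: D[3] = O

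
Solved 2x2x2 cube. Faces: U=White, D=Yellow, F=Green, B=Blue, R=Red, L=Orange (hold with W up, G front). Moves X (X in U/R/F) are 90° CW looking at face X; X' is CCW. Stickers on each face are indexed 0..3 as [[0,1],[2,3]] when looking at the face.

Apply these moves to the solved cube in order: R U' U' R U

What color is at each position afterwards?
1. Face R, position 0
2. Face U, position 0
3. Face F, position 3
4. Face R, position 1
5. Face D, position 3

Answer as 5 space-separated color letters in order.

After move 1 (R): R=RRRR U=WGWG F=GYGY D=YBYB B=WBWB
After move 2 (U'): U=GGWW F=OOGY R=GYRR B=RRWB L=WBOO
After move 3 (U'): U=GWGW F=WBGY R=OORR B=GYWB L=RROO
After move 4 (R): R=RORO U=GBGY F=WBGB D=YWYG B=WYWB
After move 5 (U): U=GGYB F=ROGB R=WYRO B=RRWB L=WBOO
Query 1: R[0] = W
Query 2: U[0] = G
Query 3: F[3] = B
Query 4: R[1] = Y
Query 5: D[3] = G

Answer: W G B Y G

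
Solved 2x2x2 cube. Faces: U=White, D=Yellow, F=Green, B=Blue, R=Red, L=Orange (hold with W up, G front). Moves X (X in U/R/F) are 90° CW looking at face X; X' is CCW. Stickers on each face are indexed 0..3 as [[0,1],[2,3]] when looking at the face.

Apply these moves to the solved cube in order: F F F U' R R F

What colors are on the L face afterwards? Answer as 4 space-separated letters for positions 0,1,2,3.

After move 1 (F): F=GGGG U=WWOO R=WRWR D=RRYY L=OYOY
After move 2 (F): F=GGGG U=WWYY R=OROR D=WWYY L=OROR
After move 3 (F): F=GGGG U=WWRR R=YRYR D=OOYY L=OWOW
After move 4 (U'): U=WRWR F=OWGG R=GGYR B=YRBB L=BBOW
After move 5 (R): R=YGRG U=WWWG F=OOGY D=OBYY B=RRRB
After move 6 (R): R=RYGG U=WOWY F=OBGY D=ORYR B=GRWB
After move 7 (F): F=GOYB U=WOWB R=WYYG D=GRYR L=BOOR
Query: L face = BOOR

Answer: B O O R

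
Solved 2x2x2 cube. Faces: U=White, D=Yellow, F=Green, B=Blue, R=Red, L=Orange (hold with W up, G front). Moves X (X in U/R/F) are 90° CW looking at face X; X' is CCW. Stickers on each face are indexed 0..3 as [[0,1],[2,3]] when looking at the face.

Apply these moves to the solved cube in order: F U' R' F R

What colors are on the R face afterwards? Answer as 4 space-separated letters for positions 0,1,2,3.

After move 1 (F): F=GGGG U=WWOO R=WRWR D=RRYY L=OYOY
After move 2 (U'): U=WOWO F=OYGG R=GGWR B=WRBB L=BBOY
After move 3 (R'): R=GRGW U=WBWW F=OOGO D=RYYG B=YRRB
After move 4 (F): F=GOOO U=WBYB R=WRWW D=GGYG L=BROY
After move 5 (R): R=WWWR U=WOYO F=GGOG D=GRYY B=BRBB
Query: R face = WWWR

Answer: W W W R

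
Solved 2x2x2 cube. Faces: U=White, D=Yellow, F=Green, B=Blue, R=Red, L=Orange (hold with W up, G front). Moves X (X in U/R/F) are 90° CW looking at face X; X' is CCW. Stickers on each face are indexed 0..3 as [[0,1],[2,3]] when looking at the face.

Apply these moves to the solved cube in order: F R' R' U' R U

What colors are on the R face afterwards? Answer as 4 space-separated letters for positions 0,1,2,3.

After move 1 (F): F=GGGG U=WWOO R=WRWR D=RRYY L=OYOY
After move 2 (R'): R=RRWW U=WBOB F=GWGO D=RGYG B=YBRB
After move 3 (R'): R=RWRW U=WROY F=GBGB D=RWYO B=GBGB
After move 4 (U'): U=RYWO F=OYGB R=GBRW B=RWGB L=GBOY
After move 5 (R): R=RGWB U=RYWB F=OWGO D=RGYR B=OWYB
After move 6 (U): U=WRBY F=RGGO R=OWWB B=GBYB L=OWOY
Query: R face = OWWB

Answer: O W W B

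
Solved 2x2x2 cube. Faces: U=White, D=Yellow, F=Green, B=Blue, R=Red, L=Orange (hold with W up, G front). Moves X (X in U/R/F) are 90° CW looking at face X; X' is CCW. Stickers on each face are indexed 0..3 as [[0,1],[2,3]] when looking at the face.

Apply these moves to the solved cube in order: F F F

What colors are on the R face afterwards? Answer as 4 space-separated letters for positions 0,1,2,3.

Answer: Y R Y R

Derivation:
After move 1 (F): F=GGGG U=WWOO R=WRWR D=RRYY L=OYOY
After move 2 (F): F=GGGG U=WWYY R=OROR D=WWYY L=OROR
After move 3 (F): F=GGGG U=WWRR R=YRYR D=OOYY L=OWOW
Query: R face = YRYR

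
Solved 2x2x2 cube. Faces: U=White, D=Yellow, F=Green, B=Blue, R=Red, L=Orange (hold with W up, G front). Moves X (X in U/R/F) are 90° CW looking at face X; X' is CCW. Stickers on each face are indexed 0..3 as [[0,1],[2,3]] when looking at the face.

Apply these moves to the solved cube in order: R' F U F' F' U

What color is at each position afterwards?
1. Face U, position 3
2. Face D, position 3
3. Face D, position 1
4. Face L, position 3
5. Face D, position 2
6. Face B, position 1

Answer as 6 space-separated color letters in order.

Answer: W G O Y Y B

Derivation:
After move 1 (R'): R=RRRR U=WBWB F=GWGW D=YGYG B=YBYB
After move 2 (F): F=GGWW U=WBOO R=WRBR D=RRYG L=OYOG
After move 3 (U): U=OWOB F=WRWW R=YBBR B=OYYB L=GGOG
After move 4 (F'): F=RWWW U=OWYB R=RBRR D=GGYG L=GBOO
After move 5 (F'): F=WWRW U=OWRR R=GBGR D=BOYG L=GBOY
After move 6 (U): U=RORW F=GBRW R=OYGR B=GBYB L=WWOY
Query 1: U[3] = W
Query 2: D[3] = G
Query 3: D[1] = O
Query 4: L[3] = Y
Query 5: D[2] = Y
Query 6: B[1] = B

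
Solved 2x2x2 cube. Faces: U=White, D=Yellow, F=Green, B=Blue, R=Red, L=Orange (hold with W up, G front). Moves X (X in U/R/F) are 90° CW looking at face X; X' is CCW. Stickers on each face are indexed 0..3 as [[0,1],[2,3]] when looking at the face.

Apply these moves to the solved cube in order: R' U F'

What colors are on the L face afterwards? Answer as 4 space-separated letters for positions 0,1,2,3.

Answer: G B O B

Derivation:
After move 1 (R'): R=RRRR U=WBWB F=GWGW D=YGYG B=YBYB
After move 2 (U): U=WWBB F=RRGW R=YBRR B=OOYB L=GWOO
After move 3 (F'): F=RWRG U=WWYR R=GBYR D=WOYG L=GBOB
Query: L face = GBOB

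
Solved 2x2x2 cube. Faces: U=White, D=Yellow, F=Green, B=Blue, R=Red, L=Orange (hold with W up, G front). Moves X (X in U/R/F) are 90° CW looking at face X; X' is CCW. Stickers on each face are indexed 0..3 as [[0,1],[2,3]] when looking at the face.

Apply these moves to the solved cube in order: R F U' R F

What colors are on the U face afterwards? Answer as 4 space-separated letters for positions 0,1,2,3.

After move 1 (R): R=RRRR U=WGWG F=GYGY D=YBYB B=WBWB
After move 2 (F): F=GGYY U=WGOO R=WRGR D=RRYB L=OYOB
After move 3 (U'): U=GOWO F=OYYY R=GGGR B=WRWB L=WBOB
After move 4 (R): R=GGRG U=GYWY F=ORYB D=RWYW B=OROB
After move 5 (F): F=YOBR U=GYBB R=WGYG D=RGYW L=WROW
Query: U face = GYBB

Answer: G Y B B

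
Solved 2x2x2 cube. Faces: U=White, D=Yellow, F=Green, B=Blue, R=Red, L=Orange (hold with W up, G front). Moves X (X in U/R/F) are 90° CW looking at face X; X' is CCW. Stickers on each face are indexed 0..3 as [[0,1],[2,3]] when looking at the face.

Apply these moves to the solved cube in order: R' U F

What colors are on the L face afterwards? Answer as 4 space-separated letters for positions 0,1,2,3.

After move 1 (R'): R=RRRR U=WBWB F=GWGW D=YGYG B=YBYB
After move 2 (U): U=WWBB F=RRGW R=YBRR B=OOYB L=GWOO
After move 3 (F): F=GRWR U=WWOW R=BBBR D=RYYG L=GYOG
Query: L face = GYOG

Answer: G Y O G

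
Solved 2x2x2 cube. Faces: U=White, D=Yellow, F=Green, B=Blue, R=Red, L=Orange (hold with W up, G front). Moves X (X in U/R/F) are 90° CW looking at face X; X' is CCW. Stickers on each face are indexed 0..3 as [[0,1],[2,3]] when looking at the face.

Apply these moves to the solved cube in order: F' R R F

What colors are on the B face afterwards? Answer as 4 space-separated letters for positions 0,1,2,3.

Answer: G B G B

Derivation:
After move 1 (F'): F=GGGG U=WWRR R=YRYR D=OOYY L=OWOW
After move 2 (R): R=YYRR U=WGRG F=GOGY D=OBYB B=RBWB
After move 3 (R): R=RYRY U=WORY F=GBGB D=OWYR B=GBGB
After move 4 (F): F=GGBB U=WOWW R=RYYY D=RRYR L=OOOW
Query: B face = GBGB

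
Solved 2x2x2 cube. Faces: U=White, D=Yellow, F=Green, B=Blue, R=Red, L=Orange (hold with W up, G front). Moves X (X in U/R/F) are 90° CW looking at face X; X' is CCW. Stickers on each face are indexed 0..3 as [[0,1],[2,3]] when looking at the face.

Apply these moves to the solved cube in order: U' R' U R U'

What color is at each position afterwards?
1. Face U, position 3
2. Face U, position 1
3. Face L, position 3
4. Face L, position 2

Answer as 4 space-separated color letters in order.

Answer: R W O O

Derivation:
After move 1 (U'): U=WWWW F=OOGG R=GGRR B=RRBB L=BBOO
After move 2 (R'): R=GRGR U=WBWR F=OWGW D=YOYG B=YRYB
After move 3 (U): U=WWRB F=GRGW R=YRGR B=BBYB L=OWOO
After move 4 (R): R=GYRR U=WRRW F=GOGG D=YYYB B=BBWB
After move 5 (U'): U=RWWR F=OWGG R=GORR B=GYWB L=BBOO
Query 1: U[3] = R
Query 2: U[1] = W
Query 3: L[3] = O
Query 4: L[2] = O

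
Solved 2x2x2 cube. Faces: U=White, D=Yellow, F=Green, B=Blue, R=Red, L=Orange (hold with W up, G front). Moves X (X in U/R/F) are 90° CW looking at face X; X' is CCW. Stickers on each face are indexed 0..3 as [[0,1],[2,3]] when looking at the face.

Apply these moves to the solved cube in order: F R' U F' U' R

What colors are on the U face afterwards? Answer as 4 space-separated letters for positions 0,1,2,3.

Answer: W B O G

Derivation:
After move 1 (F): F=GGGG U=WWOO R=WRWR D=RRYY L=OYOY
After move 2 (R'): R=RRWW U=WBOB F=GWGO D=RGYG B=YBRB
After move 3 (U): U=OWBB F=RRGO R=YBWW B=OYRB L=GWOY
After move 4 (F'): F=RORG U=OWYW R=GBRW D=WYYG L=GBOB
After move 5 (U'): U=WWOY F=GBRG R=RORW B=GBRB L=OYOB
After move 6 (R): R=RRWO U=WBOG F=GYRG D=WRYG B=YBWB
Query: U face = WBOG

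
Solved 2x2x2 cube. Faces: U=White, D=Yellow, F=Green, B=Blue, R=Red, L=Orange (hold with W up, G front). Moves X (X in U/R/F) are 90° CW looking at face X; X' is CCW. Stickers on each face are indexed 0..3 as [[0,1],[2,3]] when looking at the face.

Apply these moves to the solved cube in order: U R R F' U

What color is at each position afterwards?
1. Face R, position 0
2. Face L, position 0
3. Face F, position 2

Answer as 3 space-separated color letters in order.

Answer: G B R

Derivation:
After move 1 (U): U=WWWW F=RRGG R=BBRR B=OOBB L=GGOO
After move 2 (R): R=RBRB U=WRWG F=RYGY D=YBYO B=WOWB
After move 3 (R): R=RRBB U=WYWY F=RBGO D=YWYW B=GORB
After move 4 (F'): F=BORG U=WYRB R=WRYB D=GOYW L=GYOW
After move 5 (U): U=RWBY F=WRRG R=GOYB B=GYRB L=BOOW
Query 1: R[0] = G
Query 2: L[0] = B
Query 3: F[2] = R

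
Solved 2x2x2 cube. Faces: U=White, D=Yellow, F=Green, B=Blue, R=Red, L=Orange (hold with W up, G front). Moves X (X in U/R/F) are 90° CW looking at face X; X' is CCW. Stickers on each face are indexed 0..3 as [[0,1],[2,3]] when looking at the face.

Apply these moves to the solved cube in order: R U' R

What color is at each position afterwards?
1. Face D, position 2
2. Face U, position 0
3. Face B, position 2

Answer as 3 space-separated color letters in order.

After move 1 (R): R=RRRR U=WGWG F=GYGY D=YBYB B=WBWB
After move 2 (U'): U=GGWW F=OOGY R=GYRR B=RRWB L=WBOO
After move 3 (R): R=RGRY U=GOWY F=OBGB D=YWYR B=WRGB
Query 1: D[2] = Y
Query 2: U[0] = G
Query 3: B[2] = G

Answer: Y G G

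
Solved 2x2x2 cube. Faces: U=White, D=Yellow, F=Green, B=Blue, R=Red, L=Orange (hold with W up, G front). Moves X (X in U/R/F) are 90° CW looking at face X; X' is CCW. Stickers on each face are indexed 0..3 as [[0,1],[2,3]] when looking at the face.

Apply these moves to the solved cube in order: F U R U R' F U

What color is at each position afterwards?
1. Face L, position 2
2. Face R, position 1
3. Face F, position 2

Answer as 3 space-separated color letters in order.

Answer: O G R

Derivation:
After move 1 (F): F=GGGG U=WWOO R=WRWR D=RRYY L=OYOY
After move 2 (U): U=OWOW F=WRGG R=BBWR B=OYBB L=GGOY
After move 3 (R): R=WBRB U=OROG F=WRGY D=RBYO B=WYWB
After move 4 (U): U=OOGR F=WBGY R=WYRB B=GGWB L=WROY
After move 5 (R'): R=YBWR U=OWGG F=WOGR D=RBYY B=OGBB
After move 6 (F): F=GWRO U=OWYR R=GBGR D=WYYY L=WROB
After move 7 (U): U=YORW F=GBRO R=OGGR B=WRBB L=GWOB
Query 1: L[2] = O
Query 2: R[1] = G
Query 3: F[2] = R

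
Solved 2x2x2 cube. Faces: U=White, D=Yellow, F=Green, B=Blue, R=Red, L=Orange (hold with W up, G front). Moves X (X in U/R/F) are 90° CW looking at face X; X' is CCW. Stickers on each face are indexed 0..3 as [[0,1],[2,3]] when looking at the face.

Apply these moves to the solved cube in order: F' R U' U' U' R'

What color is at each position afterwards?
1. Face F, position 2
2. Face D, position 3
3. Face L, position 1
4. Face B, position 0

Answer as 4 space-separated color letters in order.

After move 1 (F'): F=GGGG U=WWRR R=YRYR D=OOYY L=OWOW
After move 2 (R): R=YYRR U=WGRG F=GOGY D=OBYB B=RBWB
After move 3 (U'): U=GGWR F=OWGY R=GORR B=YYWB L=RBOW
After move 4 (U'): U=GRGW F=RBGY R=OWRR B=GOWB L=YYOW
After move 5 (U'): U=RWGG F=YYGY R=RBRR B=OWWB L=GOOW
After move 6 (R'): R=BRRR U=RWGO F=YWGG D=OYYY B=BWBB
Query 1: F[2] = G
Query 2: D[3] = Y
Query 3: L[1] = O
Query 4: B[0] = B

Answer: G Y O B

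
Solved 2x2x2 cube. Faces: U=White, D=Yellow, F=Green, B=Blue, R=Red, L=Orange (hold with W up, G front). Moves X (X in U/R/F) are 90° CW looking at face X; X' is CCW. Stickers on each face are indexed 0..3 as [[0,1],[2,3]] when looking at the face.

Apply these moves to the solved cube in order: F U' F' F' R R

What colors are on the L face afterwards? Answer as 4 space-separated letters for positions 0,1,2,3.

After move 1 (F): F=GGGG U=WWOO R=WRWR D=RRYY L=OYOY
After move 2 (U'): U=WOWO F=OYGG R=GGWR B=WRBB L=BBOY
After move 3 (F'): F=YGOG U=WOGW R=RGRR D=BYYY L=BOOW
After move 4 (F'): F=GGYO U=WORR R=YGBR D=OWYY L=BWOG
After move 5 (R): R=BYRG U=WGRO F=GWYY D=OBYW B=RROB
After move 6 (R): R=RBGY U=WWRY F=GBYW D=OOYR B=ORGB
Query: L face = BWOG

Answer: B W O G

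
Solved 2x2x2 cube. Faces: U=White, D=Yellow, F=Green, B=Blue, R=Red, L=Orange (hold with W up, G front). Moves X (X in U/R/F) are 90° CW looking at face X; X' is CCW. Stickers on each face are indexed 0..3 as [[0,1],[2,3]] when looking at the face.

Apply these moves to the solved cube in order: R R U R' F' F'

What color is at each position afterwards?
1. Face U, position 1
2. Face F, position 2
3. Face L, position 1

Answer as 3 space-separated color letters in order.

After move 1 (R): R=RRRR U=WGWG F=GYGY D=YBYB B=WBWB
After move 2 (R): R=RRRR U=WYWY F=GBGB D=YWYW B=GBGB
After move 3 (U): U=WWYY F=RRGB R=GBRR B=OOGB L=GBOO
After move 4 (R'): R=BRGR U=WGYO F=RWGY D=YRYB B=WOWB
After move 5 (F'): F=WYRG U=WGBG R=RRYR D=BOYB L=GOOY
After move 6 (F'): F=YGWR U=WGRY R=ORBR D=OYYB L=GGOB
Query 1: U[1] = G
Query 2: F[2] = W
Query 3: L[1] = G

Answer: G W G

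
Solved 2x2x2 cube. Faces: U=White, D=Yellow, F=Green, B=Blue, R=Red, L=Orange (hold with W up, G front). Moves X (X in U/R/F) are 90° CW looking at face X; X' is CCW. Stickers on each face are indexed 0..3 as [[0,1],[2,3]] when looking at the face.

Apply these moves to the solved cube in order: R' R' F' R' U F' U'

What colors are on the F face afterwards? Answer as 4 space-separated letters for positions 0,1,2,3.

Answer: B G R G

Derivation:
After move 1 (R'): R=RRRR U=WBWB F=GWGW D=YGYG B=YBYB
After move 2 (R'): R=RRRR U=WYWY F=GBGB D=YWYW B=GBGB
After move 3 (F'): F=BBGG U=WYRR R=WRYR D=OOYW L=OYOW
After move 4 (R'): R=RRWY U=WGRG F=BYGR D=OBYG B=WBOB
After move 5 (U): U=RWGG F=RRGR R=WBWY B=OYOB L=BYOW
After move 6 (F'): F=RRRG U=RWWW R=BBOY D=YWYG L=BGOG
After move 7 (U'): U=WWRW F=BGRG R=RROY B=BBOB L=OYOG
Query: F face = BGRG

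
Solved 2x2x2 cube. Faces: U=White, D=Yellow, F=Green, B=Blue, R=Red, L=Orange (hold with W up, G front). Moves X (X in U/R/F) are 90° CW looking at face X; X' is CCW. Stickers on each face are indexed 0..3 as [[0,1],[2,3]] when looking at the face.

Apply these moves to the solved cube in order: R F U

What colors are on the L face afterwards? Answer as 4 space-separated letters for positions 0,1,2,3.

After move 1 (R): R=RRRR U=WGWG F=GYGY D=YBYB B=WBWB
After move 2 (F): F=GGYY U=WGOO R=WRGR D=RRYB L=OYOB
After move 3 (U): U=OWOG F=WRYY R=WBGR B=OYWB L=GGOB
Query: L face = GGOB

Answer: G G O B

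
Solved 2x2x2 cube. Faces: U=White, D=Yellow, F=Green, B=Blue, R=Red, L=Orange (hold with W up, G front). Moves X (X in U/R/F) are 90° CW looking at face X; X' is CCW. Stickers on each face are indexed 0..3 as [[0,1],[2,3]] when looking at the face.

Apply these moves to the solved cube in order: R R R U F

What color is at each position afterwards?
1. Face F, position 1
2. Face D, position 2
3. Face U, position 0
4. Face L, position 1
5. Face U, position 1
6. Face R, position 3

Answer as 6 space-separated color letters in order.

Answer: R Y W Y W R

Derivation:
After move 1 (R): R=RRRR U=WGWG F=GYGY D=YBYB B=WBWB
After move 2 (R): R=RRRR U=WYWY F=GBGB D=YWYW B=GBGB
After move 3 (R): R=RRRR U=WBWB F=GWGW D=YGYG B=YBYB
After move 4 (U): U=WWBB F=RRGW R=YBRR B=OOYB L=GWOO
After move 5 (F): F=GRWR U=WWOW R=BBBR D=RYYG L=GYOG
Query 1: F[1] = R
Query 2: D[2] = Y
Query 3: U[0] = W
Query 4: L[1] = Y
Query 5: U[1] = W
Query 6: R[3] = R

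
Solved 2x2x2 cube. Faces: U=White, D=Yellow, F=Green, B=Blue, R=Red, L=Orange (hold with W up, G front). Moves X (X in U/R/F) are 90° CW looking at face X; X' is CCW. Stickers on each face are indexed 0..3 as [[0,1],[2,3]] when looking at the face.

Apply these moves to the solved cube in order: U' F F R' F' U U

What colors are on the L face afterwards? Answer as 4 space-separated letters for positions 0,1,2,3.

After move 1 (U'): U=WWWW F=OOGG R=GGRR B=RRBB L=BBOO
After move 2 (F): F=GOGO U=WWOB R=WGWR D=RGYY L=BYOY
After move 3 (F): F=GGOO U=WWYY R=OGBR D=WWYY L=BROG
After move 4 (R'): R=GROB U=WBYR F=GWOY D=WGYO B=YRWB
After move 5 (F'): F=WYGO U=WBGO R=GRWB D=RGYO L=BROY
After move 6 (U): U=GWOB F=GRGO R=YRWB B=BRWB L=WYOY
After move 7 (U): U=OGBW F=YRGO R=BRWB B=WYWB L=GROY
Query: L face = GROY

Answer: G R O Y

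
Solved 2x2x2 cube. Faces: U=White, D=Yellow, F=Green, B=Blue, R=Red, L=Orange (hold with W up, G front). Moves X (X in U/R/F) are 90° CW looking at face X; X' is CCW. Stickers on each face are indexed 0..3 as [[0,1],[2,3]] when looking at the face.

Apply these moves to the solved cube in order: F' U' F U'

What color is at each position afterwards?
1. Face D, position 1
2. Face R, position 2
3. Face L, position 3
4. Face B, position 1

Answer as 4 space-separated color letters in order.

After move 1 (F'): F=GGGG U=WWRR R=YRYR D=OOYY L=OWOW
After move 2 (U'): U=WRWR F=OWGG R=GGYR B=YRBB L=BBOW
After move 3 (F): F=GOGW U=WRWB R=WGRR D=YGYY L=BOOO
After move 4 (U'): U=RBWW F=BOGW R=GORR B=WGBB L=YROO
Query 1: D[1] = G
Query 2: R[2] = R
Query 3: L[3] = O
Query 4: B[1] = G

Answer: G R O G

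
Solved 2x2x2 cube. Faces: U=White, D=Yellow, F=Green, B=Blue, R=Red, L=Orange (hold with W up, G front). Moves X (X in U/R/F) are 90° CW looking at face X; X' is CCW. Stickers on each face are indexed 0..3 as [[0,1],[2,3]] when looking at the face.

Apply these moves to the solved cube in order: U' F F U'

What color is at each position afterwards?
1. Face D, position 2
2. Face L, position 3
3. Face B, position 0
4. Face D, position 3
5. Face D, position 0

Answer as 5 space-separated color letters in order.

Answer: Y G O Y W

Derivation:
After move 1 (U'): U=WWWW F=OOGG R=GGRR B=RRBB L=BBOO
After move 2 (F): F=GOGO U=WWOB R=WGWR D=RGYY L=BYOY
After move 3 (F): F=GGOO U=WWYY R=OGBR D=WWYY L=BROG
After move 4 (U'): U=WYWY F=BROO R=GGBR B=OGBB L=RROG
Query 1: D[2] = Y
Query 2: L[3] = G
Query 3: B[0] = O
Query 4: D[3] = Y
Query 5: D[0] = W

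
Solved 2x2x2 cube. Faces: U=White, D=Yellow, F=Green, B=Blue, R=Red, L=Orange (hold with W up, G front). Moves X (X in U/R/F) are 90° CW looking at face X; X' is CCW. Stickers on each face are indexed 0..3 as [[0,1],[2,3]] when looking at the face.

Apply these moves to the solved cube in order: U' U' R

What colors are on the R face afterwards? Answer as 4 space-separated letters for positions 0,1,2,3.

After move 1 (U'): U=WWWW F=OOGG R=GGRR B=RRBB L=BBOO
After move 2 (U'): U=WWWW F=BBGG R=OORR B=GGBB L=RROO
After move 3 (R): R=RORO U=WBWG F=BYGY D=YBYG B=WGWB
Query: R face = RORO

Answer: R O R O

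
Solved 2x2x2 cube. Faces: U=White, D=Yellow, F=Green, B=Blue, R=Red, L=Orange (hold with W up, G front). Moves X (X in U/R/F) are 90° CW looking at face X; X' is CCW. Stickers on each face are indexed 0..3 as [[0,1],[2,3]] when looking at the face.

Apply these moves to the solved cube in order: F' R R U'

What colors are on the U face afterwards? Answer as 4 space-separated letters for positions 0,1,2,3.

Answer: O Y W R

Derivation:
After move 1 (F'): F=GGGG U=WWRR R=YRYR D=OOYY L=OWOW
After move 2 (R): R=YYRR U=WGRG F=GOGY D=OBYB B=RBWB
After move 3 (R): R=RYRY U=WORY F=GBGB D=OWYR B=GBGB
After move 4 (U'): U=OYWR F=OWGB R=GBRY B=RYGB L=GBOW
Query: U face = OYWR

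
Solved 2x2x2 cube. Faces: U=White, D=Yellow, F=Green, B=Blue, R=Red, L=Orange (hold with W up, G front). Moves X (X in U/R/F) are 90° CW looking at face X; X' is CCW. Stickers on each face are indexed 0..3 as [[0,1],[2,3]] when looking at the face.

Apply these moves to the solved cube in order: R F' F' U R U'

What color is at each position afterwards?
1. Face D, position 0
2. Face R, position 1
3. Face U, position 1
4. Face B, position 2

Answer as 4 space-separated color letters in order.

Answer: G W G W

Derivation:
After move 1 (R): R=RRRR U=WGWG F=GYGY D=YBYB B=WBWB
After move 2 (F'): F=YYGG U=WGRR R=BRYR D=OOYB L=OGOW
After move 3 (F'): F=YGYG U=WGBY R=OROR D=GWYB L=OROR
After move 4 (U): U=BWYG F=ORYG R=WBOR B=ORWB L=YGOR
After move 5 (R): R=OWRB U=BRYG F=OWYB D=GWYO B=GRWB
After move 6 (U'): U=RGBY F=YGYB R=OWRB B=OWWB L=GROR
Query 1: D[0] = G
Query 2: R[1] = W
Query 3: U[1] = G
Query 4: B[2] = W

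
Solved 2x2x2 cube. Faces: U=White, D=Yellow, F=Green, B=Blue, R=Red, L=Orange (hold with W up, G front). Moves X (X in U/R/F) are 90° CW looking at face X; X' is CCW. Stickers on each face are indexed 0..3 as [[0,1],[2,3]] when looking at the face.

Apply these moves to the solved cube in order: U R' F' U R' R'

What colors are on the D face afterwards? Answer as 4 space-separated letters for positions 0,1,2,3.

Answer: G W Y B

Derivation:
After move 1 (U): U=WWWW F=RRGG R=BBRR B=OOBB L=GGOO
After move 2 (R'): R=BRBR U=WBWO F=RWGW D=YRYG B=YOYB
After move 3 (F'): F=WWRG U=WBBB R=RRYR D=GOYG L=GOOW
After move 4 (U): U=BWBB F=RRRG R=YOYR B=GOYB L=WWOW
After move 5 (R'): R=ORYY U=BYBG F=RWRB D=GRYG B=GOOB
After move 6 (R'): R=RYOY U=BOBG F=RYRG D=GWYB B=GORB
Query: D face = GWYB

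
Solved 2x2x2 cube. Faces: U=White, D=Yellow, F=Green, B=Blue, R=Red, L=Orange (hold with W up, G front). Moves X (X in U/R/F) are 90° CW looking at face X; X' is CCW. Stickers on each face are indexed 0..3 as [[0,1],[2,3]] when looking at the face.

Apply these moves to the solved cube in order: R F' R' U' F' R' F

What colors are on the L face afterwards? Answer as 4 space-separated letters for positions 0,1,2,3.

After move 1 (R): R=RRRR U=WGWG F=GYGY D=YBYB B=WBWB
After move 2 (F'): F=YYGG U=WGRR R=BRYR D=OOYB L=OGOW
After move 3 (R'): R=RRBY U=WWRW F=YGGR D=OYYG B=BBOB
After move 4 (U'): U=WWWR F=OGGR R=YGBY B=RROB L=BBOW
After move 5 (F'): F=GROG U=WWYB R=YGOY D=BWYG L=BROW
After move 6 (R'): R=GYYO U=WOYR F=GWOB D=BRYG B=GRWB
After move 7 (F): F=OGBW U=WOWR R=YYRO D=YGYG L=BBOR
Query: L face = BBOR

Answer: B B O R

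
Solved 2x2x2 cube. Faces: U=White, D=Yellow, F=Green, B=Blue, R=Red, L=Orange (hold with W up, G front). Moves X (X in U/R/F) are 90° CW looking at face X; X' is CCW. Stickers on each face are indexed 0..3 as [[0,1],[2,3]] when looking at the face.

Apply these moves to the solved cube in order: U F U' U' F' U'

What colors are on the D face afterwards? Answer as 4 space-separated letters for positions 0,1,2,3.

After move 1 (U): U=WWWW F=RRGG R=BBRR B=OOBB L=GGOO
After move 2 (F): F=GRGR U=WWOG R=WBWR D=RBYY L=GYOY
After move 3 (U'): U=WGWO F=GYGR R=GRWR B=WBBB L=OOOY
After move 4 (U'): U=GOWW F=OOGR R=GYWR B=GRBB L=WBOY
After move 5 (F'): F=OROG U=GOGW R=BYRR D=BYYY L=WWOW
After move 6 (U'): U=OWGG F=WWOG R=ORRR B=BYBB L=GROW
Query: D face = BYYY

Answer: B Y Y Y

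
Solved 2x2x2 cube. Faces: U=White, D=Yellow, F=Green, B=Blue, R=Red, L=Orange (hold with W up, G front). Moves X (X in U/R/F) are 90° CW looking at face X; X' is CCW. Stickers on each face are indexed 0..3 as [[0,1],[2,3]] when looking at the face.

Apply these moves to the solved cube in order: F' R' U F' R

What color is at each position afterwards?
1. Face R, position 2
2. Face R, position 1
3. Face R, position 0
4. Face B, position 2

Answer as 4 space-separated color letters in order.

Answer: Y G O W

Derivation:
After move 1 (F'): F=GGGG U=WWRR R=YRYR D=OOYY L=OWOW
After move 2 (R'): R=RRYY U=WBRB F=GWGR D=OGYG B=YBOB
After move 3 (U): U=RWBB F=RRGR R=YBYY B=OWOB L=GWOW
After move 4 (F'): F=RRRG U=RWYY R=GBOY D=WWYG L=GBOB
After move 5 (R): R=OGYB U=RRYG F=RWRG D=WOYO B=YWWB
Query 1: R[2] = Y
Query 2: R[1] = G
Query 3: R[0] = O
Query 4: B[2] = W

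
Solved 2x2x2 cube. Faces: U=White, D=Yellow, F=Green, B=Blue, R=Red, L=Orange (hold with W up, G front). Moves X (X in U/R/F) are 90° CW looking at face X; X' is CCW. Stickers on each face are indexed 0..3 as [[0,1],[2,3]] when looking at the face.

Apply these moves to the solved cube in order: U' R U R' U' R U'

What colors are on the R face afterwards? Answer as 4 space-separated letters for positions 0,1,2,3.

After move 1 (U'): U=WWWW F=OOGG R=GGRR B=RRBB L=BBOO
After move 2 (R): R=RGRG U=WOWG F=OYGY D=YBYR B=WRWB
After move 3 (U): U=WWGO F=RGGY R=WRRG B=BBWB L=OYOO
After move 4 (R'): R=RGWR U=WWGB F=RWGO D=YGYY B=RBBB
After move 5 (U'): U=WBWG F=OYGO R=RWWR B=RGBB L=RBOO
After move 6 (R): R=WRRW U=WYWO F=OGGY D=YBYR B=GGBB
After move 7 (U'): U=YOWW F=RBGY R=OGRW B=WRBB L=GGOO
Query: R face = OGRW

Answer: O G R W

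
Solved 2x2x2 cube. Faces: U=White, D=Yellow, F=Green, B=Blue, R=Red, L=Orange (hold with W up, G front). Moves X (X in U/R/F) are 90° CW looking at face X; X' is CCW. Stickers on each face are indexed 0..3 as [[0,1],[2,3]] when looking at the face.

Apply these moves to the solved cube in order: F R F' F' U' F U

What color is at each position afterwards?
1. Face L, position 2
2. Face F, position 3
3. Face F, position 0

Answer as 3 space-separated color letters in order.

After move 1 (F): F=GGGG U=WWOO R=WRWR D=RRYY L=OYOY
After move 2 (R): R=WWRR U=WGOG F=GRGY D=RBYB B=OBWB
After move 3 (F'): F=RYGG U=WGWR R=BWRR D=YYYB L=OGOO
After move 4 (F'): F=YGRG U=WGBR R=YWYR D=GOYB L=OROW
After move 5 (U'): U=GRWB F=ORRG R=YGYR B=YWWB L=OBOW
After move 6 (F): F=ROGR U=GRWB R=WGBR D=YYYB L=OGOO
After move 7 (U): U=WGBR F=WGGR R=YWBR B=OGWB L=ROOO
Query 1: L[2] = O
Query 2: F[3] = R
Query 3: F[0] = W

Answer: O R W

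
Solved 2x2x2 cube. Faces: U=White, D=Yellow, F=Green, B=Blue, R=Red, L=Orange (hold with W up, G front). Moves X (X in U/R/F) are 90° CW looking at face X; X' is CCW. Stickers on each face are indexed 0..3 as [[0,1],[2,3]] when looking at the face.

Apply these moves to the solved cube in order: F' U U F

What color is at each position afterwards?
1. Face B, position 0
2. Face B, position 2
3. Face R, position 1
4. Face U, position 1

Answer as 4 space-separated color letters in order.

Answer: G B W R

Derivation:
After move 1 (F'): F=GGGG U=WWRR R=YRYR D=OOYY L=OWOW
After move 2 (U): U=RWRW F=YRGG R=BBYR B=OWBB L=GGOW
After move 3 (U): U=RRWW F=BBGG R=OWYR B=GGBB L=YROW
After move 4 (F): F=GBGB U=RRWR R=WWWR D=YOYY L=YOOO
Query 1: B[0] = G
Query 2: B[2] = B
Query 3: R[1] = W
Query 4: U[1] = R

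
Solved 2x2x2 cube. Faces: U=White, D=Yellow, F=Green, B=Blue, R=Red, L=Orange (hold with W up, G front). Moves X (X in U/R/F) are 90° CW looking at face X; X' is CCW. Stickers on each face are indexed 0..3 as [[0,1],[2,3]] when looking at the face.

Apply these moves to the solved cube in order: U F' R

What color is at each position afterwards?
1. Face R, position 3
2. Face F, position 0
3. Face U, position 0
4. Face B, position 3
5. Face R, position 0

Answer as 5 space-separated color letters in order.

Answer: B R W B Y

Derivation:
After move 1 (U): U=WWWW F=RRGG R=BBRR B=OOBB L=GGOO
After move 2 (F'): F=RGRG U=WWBR R=YBYR D=GOYY L=GWOW
After move 3 (R): R=YYRB U=WGBG F=RORY D=GBYO B=ROWB
Query 1: R[3] = B
Query 2: F[0] = R
Query 3: U[0] = W
Query 4: B[3] = B
Query 5: R[0] = Y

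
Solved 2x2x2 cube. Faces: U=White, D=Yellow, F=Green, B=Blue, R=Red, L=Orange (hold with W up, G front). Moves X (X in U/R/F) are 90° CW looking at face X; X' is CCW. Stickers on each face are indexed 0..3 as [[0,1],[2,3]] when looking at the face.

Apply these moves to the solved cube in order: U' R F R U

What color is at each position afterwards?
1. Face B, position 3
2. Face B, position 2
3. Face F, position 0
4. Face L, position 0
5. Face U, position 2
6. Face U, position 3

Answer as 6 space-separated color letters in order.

After move 1 (U'): U=WWWW F=OOGG R=GGRR B=RRBB L=BBOO
After move 2 (R): R=RGRG U=WOWG F=OYGY D=YBYR B=WRWB
After move 3 (F): F=GOYY U=WOOB R=WGGG D=RRYR L=BYOB
After move 4 (R): R=GWGG U=WOOY F=GRYR D=RWYW B=BROB
After move 5 (U): U=OWYO F=GWYR R=BRGG B=BYOB L=GROB
Query 1: B[3] = B
Query 2: B[2] = O
Query 3: F[0] = G
Query 4: L[0] = G
Query 5: U[2] = Y
Query 6: U[3] = O

Answer: B O G G Y O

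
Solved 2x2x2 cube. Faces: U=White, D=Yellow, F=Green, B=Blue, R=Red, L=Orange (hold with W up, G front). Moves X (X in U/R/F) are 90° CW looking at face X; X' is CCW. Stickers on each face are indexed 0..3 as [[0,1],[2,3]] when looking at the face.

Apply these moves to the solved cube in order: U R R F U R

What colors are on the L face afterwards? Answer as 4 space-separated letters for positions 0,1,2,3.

After move 1 (U): U=WWWW F=RRGG R=BBRR B=OOBB L=GGOO
After move 2 (R): R=RBRB U=WRWG F=RYGY D=YBYO B=WOWB
After move 3 (R): R=RRBB U=WYWY F=RBGO D=YWYW B=GORB
After move 4 (F): F=GROB U=WYOG R=WRYB D=BRYW L=GYOW
After move 5 (U): U=OWGY F=WROB R=GOYB B=GYRB L=GROW
After move 6 (R): R=YGBO U=ORGB F=WROW D=BRYG B=YYWB
Query: L face = GROW

Answer: G R O W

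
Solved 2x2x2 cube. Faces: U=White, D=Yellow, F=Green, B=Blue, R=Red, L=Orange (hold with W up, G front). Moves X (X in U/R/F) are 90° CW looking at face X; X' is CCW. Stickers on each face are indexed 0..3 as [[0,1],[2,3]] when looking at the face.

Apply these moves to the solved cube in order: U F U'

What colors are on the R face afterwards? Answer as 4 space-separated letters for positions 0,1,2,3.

Answer: G R W R

Derivation:
After move 1 (U): U=WWWW F=RRGG R=BBRR B=OOBB L=GGOO
After move 2 (F): F=GRGR U=WWOG R=WBWR D=RBYY L=GYOY
After move 3 (U'): U=WGWO F=GYGR R=GRWR B=WBBB L=OOOY
Query: R face = GRWR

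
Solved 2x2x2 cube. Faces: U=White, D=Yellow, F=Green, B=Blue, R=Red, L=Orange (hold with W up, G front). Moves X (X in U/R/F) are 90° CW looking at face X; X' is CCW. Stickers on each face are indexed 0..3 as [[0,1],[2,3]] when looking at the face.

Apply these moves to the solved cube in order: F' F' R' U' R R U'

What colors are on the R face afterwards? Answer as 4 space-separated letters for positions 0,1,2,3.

After move 1 (F'): F=GGGG U=WWRR R=YRYR D=OOYY L=OWOW
After move 2 (F'): F=GGGG U=WWYY R=OROR D=WWYY L=OROR
After move 3 (R'): R=RROO U=WBYB F=GWGY D=WGYG B=YBWB
After move 4 (U'): U=BBWY F=ORGY R=GWOO B=RRWB L=YBOR
After move 5 (R): R=OGOW U=BRWY F=OGGG D=WWYR B=YRBB
After move 6 (R): R=OOWG U=BGWG F=OWGR D=WBYY B=YRRB
After move 7 (U'): U=GGBW F=YBGR R=OWWG B=OORB L=YROR
Query: R face = OWWG

Answer: O W W G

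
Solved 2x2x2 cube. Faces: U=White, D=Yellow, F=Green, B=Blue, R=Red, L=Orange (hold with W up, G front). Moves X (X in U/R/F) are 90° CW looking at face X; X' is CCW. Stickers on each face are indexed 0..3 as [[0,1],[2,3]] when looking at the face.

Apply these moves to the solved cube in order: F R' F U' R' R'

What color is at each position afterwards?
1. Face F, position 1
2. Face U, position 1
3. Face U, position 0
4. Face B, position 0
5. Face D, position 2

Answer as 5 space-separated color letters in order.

After move 1 (F): F=GGGG U=WWOO R=WRWR D=RRYY L=OYOY
After move 2 (R'): R=RRWW U=WBOB F=GWGO D=RGYG B=YBRB
After move 3 (F): F=GGOW U=WBYY R=ORBW D=WRYG L=OROG
After move 4 (U'): U=BYWY F=OROW R=GGBW B=ORRB L=YBOG
After move 5 (R'): R=GWGB U=BRWO F=OYOY D=WRYW B=GRRB
After move 6 (R'): R=WBGG U=BRWG F=OROO D=WYYY B=WRRB
Query 1: F[1] = R
Query 2: U[1] = R
Query 3: U[0] = B
Query 4: B[0] = W
Query 5: D[2] = Y

Answer: R R B W Y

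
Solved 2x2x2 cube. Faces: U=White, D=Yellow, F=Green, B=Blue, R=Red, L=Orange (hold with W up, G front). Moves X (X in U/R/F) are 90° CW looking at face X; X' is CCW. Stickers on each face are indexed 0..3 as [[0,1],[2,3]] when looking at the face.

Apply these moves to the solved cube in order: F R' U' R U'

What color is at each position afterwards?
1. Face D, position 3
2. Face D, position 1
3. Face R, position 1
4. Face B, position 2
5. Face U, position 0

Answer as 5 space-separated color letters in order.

After move 1 (F): F=GGGG U=WWOO R=WRWR D=RRYY L=OYOY
After move 2 (R'): R=RRWW U=WBOB F=GWGO D=RGYG B=YBRB
After move 3 (U'): U=BBWO F=OYGO R=GWWW B=RRRB L=YBOY
After move 4 (R): R=WGWW U=BYWO F=OGGG D=RRYR B=ORBB
After move 5 (U'): U=YOBW F=YBGG R=OGWW B=WGBB L=OROY
Query 1: D[3] = R
Query 2: D[1] = R
Query 3: R[1] = G
Query 4: B[2] = B
Query 5: U[0] = Y

Answer: R R G B Y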